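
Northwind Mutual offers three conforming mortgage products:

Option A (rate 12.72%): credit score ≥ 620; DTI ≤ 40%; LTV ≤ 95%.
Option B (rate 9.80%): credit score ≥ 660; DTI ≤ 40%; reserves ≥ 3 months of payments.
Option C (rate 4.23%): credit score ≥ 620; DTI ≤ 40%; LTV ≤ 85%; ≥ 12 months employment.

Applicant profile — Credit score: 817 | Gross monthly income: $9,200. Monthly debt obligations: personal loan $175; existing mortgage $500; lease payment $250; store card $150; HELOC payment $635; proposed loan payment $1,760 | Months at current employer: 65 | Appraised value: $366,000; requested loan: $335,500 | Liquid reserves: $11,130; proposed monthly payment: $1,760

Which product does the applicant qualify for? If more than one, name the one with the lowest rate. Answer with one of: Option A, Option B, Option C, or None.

Total debts = (175 + 500 + 250 + 150 + 635 + 1,760) = 3,470; DTI = 3,470/9,200 = 37.7%.
LTV = 335,500/366,000 = 91.7%.
Reserves = 11,130/1,760 = 6.3 months.
Option A: score 817 ≥ 620; DTI 37.7% ≤ 40%; LTV 91.7% ≤ 95% → qualifies.
Option B: score 817 ≥ 660; DTI 37.7% ≤ 40%; reserves 6.3 ≥ 3 mo → qualifies.
Option C: score 817 ≥ 620; DTI 37.7% ≤ 40%; LTV 91.7% > 85%; employment 65 ≥ 12 mo → does not qualify.
Qualifying: Option A, Option B. Lowest rate is 9.80% → Option B.

Option B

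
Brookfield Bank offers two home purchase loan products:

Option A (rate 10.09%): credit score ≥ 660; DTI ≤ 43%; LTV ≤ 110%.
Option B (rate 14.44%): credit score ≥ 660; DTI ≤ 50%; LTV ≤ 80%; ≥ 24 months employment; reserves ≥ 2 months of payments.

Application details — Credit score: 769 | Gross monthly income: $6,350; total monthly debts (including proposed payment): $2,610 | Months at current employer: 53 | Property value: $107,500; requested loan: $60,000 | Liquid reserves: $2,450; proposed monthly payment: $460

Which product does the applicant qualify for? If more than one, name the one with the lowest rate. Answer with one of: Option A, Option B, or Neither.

DTI = 2,610/6,350 = 41.1%.
LTV = 60,000/107,500 = 55.8%.
Reserves = 2,450/460 = 5.3 months.
Option A: score 769 ≥ 660; DTI 41.1% ≤ 43%; LTV 55.8% ≤ 110% → qualifies.
Option B: score 769 ≥ 660; DTI 41.1% ≤ 50%; LTV 55.8% ≤ 80%; employment 53 ≥ 24 mo; reserves 5.3 ≥ 2 mo → qualifies.
Qualifying: Option A, Option B. Lowest rate is 10.09% → Option A.

Option A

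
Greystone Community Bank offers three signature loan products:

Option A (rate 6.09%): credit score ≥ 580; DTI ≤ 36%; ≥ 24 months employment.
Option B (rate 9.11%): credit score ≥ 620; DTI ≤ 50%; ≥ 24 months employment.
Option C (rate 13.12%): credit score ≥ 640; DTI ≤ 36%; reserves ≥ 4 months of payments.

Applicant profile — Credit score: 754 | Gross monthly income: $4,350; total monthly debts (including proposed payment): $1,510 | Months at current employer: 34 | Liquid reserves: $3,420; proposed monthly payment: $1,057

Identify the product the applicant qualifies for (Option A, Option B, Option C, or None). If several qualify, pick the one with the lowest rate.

Option A

DTI = 1,510/4,350 = 34.7%.
Reserves = 3,420/1,057 = 3.2 months.
Option A: score 754 ≥ 580; DTI 34.7% ≤ 36%; employment 34 ≥ 24 mo → qualifies.
Option B: score 754 ≥ 620; DTI 34.7% ≤ 50%; employment 34 ≥ 24 mo → qualifies.
Option C: score 754 ≥ 640; DTI 34.7% ≤ 36%; reserves 3.2 < 4 mo → does not qualify.
Qualifying: Option A, Option B. Lowest rate is 6.09% → Option A.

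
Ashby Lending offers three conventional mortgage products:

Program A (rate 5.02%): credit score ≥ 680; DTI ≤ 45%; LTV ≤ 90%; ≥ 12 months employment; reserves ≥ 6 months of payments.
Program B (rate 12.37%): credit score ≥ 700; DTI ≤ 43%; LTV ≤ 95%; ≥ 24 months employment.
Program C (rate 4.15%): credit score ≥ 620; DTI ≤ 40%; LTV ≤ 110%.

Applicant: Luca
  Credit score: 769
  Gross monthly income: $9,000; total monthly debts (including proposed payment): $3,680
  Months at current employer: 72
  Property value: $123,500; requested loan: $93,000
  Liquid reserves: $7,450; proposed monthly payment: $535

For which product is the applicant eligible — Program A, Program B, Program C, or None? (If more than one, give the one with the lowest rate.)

DTI = 3,680/9,000 = 40.9%.
LTV = 93,000/123,500 = 75.3%.
Reserves = 7,450/535 = 13.9 months.
Program A: score 769 ≥ 680; DTI 40.9% ≤ 45%; LTV 75.3% ≤ 90%; employment 72 ≥ 12 mo; reserves 13.9 ≥ 6 mo → qualifies.
Program B: score 769 ≥ 700; DTI 40.9% ≤ 43%; LTV 75.3% ≤ 95%; employment 72 ≥ 24 mo → qualifies.
Program C: score 769 ≥ 620; DTI 40.9% > 40%; LTV 75.3% ≤ 110% → does not qualify.
Qualifying: Program A, Program B. Lowest rate is 5.02% → Program A.

Program A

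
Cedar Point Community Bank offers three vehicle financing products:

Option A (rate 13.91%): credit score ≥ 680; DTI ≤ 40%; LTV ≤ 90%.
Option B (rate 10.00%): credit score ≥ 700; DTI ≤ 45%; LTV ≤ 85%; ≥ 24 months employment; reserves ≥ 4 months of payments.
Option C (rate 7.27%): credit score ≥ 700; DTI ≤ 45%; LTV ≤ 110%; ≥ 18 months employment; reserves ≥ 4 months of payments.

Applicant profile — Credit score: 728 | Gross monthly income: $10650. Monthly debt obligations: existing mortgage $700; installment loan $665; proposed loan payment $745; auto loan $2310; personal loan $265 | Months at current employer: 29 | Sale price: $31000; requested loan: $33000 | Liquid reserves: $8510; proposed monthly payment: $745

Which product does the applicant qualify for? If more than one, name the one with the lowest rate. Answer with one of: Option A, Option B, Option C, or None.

Option C

Total debts = (700 + 665 + 745 + 2,310 + 265) = 4,685; DTI = 4,685/10,650 = 44%.
LTV = 33,000/31,000 = 106.5%.
Reserves = 8,510/745 = 11.4 months.
Option A: score 728 ≥ 680; DTI 44% > 40%; LTV 106.5% > 90% → does not qualify.
Option B: score 728 ≥ 700; DTI 44% ≤ 45%; LTV 106.5% > 85%; employment 29 ≥ 24 mo; reserves 11.4 ≥ 4 mo → does not qualify.
Option C: score 728 ≥ 700; DTI 44% ≤ 45%; LTV 106.5% ≤ 110%; employment 29 ≥ 18 mo; reserves 11.4 ≥ 4 mo → qualifies.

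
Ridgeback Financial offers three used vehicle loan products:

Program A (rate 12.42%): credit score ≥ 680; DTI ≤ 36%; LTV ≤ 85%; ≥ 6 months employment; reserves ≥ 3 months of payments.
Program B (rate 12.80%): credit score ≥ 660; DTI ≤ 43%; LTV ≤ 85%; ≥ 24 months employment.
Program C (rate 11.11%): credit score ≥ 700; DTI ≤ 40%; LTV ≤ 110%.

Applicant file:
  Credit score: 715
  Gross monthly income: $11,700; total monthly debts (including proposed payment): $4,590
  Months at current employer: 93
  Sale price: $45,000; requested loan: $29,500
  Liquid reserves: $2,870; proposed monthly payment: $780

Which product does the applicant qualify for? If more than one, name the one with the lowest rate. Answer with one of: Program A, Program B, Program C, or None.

Program C

DTI = 4,590/11,700 = 39.2%.
LTV = 29,500/45,000 = 65.6%.
Reserves = 2,870/780 = 3.7 months.
Program A: score 715 ≥ 680; DTI 39.2% > 36%; LTV 65.6% ≤ 85%; employment 93 ≥ 6 mo; reserves 3.7 ≥ 3 mo → does not qualify.
Program B: score 715 ≥ 660; DTI 39.2% ≤ 43%; LTV 65.6% ≤ 85%; employment 93 ≥ 24 mo → qualifies.
Program C: score 715 ≥ 700; DTI 39.2% ≤ 40%; LTV 65.6% ≤ 110% → qualifies.
Qualifying: Program B, Program C. Lowest rate is 11.11% → Program C.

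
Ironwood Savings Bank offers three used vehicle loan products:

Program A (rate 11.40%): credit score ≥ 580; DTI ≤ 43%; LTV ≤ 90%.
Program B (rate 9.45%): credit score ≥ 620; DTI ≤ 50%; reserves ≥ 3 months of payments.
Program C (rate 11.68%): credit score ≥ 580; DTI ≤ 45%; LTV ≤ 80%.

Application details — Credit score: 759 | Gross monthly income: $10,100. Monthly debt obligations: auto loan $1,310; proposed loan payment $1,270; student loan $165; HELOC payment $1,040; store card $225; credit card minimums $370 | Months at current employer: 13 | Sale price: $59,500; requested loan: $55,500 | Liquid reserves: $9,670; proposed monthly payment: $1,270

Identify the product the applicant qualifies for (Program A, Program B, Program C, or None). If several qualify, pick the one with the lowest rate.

Total debts = (1,310 + 1,270 + 165 + 1,040 + 225 + 370) = 4,380; DTI = 4,380/10,100 = 43.4%.
LTV = 55,500/59,500 = 93.3%.
Reserves = 9,670/1,270 = 7.6 months.
Program A: score 759 ≥ 580; DTI 43.4% > 43%; LTV 93.3% > 90% → does not qualify.
Program B: score 759 ≥ 620; DTI 43.4% ≤ 50%; reserves 7.6 ≥ 3 mo → qualifies.
Program C: score 759 ≥ 580; DTI 43.4% ≤ 45%; LTV 93.3% > 80% → does not qualify.

Program B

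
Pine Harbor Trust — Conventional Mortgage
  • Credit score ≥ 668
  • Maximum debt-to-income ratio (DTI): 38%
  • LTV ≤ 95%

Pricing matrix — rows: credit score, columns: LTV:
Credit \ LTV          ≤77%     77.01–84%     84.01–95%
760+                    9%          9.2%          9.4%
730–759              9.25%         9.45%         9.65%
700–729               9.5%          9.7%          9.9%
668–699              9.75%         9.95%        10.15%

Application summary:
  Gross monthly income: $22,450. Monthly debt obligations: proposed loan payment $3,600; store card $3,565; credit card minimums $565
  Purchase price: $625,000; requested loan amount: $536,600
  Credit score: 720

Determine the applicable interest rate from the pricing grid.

9.9%

Credit score 720 ≥ 668; Total monthly debts = (3,600 + 3,565 + 565) = 7,730. Debt-to-income = 7,730/22,450 = 34.4% — meets 38% limit
LTV: 536,600 ÷ 625,000 = 85.9%, within 95% cap
Score 720 is in the 700–729 band; LTV 85.9% is in the 84.01–95% band → 9.9%.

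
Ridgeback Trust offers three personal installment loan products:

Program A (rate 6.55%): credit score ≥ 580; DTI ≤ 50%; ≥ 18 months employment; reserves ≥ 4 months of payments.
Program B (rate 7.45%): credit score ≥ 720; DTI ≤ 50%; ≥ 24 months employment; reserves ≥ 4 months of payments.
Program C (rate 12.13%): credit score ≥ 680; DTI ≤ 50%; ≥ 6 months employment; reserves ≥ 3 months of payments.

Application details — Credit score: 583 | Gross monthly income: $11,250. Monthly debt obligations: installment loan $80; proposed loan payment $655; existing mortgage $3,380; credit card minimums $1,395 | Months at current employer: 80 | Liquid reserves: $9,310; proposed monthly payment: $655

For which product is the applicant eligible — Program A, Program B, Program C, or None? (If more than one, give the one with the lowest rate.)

Program A

Total debts = (80 + 655 + 3,380 + 1,395) = 5,510; DTI = 5,510/11,250 = 49%.
Reserves = 9,310/655 = 14.2 months.
Program A: score 583 ≥ 580; DTI 49% ≤ 50%; employment 80 ≥ 18 mo; reserves 14.2 ≥ 4 mo → qualifies.
Program B: score 583 < 720; DTI 49% ≤ 50%; employment 80 ≥ 24 mo; reserves 14.2 ≥ 4 mo → does not qualify.
Program C: score 583 < 680; DTI 49% ≤ 50%; employment 80 ≥ 6 mo; reserves 14.2 ≥ 3 mo → does not qualify.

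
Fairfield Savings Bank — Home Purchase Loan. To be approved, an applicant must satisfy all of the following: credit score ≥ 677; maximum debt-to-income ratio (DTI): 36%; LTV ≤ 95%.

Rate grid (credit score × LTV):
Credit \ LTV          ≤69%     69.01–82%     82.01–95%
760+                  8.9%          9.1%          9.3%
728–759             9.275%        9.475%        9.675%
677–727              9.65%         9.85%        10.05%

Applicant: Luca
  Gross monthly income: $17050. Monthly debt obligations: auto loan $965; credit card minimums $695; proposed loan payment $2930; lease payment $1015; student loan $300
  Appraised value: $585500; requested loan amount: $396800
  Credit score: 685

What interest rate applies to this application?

9.65%

Credit score 685 ≥ 677; Total monthly debts = (965 + 695 + 2,930 + 1,015 + 300) = 5,905. DTI = 5,905/17,050 = 34.6% ≤ 36%
Loan-to-value = 396,800/585,500 = 67.8% — pass (95% max)
Row: 685 falls in 677–727. Column: 67.8% falls in ≤69%. Rate = 9.65%.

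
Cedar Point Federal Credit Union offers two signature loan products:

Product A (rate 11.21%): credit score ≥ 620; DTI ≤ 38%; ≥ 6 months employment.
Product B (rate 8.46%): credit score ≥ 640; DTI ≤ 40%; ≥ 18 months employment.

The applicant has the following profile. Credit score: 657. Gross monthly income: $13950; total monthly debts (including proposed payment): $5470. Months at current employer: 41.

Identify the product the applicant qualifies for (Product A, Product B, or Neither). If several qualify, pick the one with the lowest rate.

DTI = 5,470/13,950 = 39.2%.
Product A: score 657 ≥ 620; DTI 39.2% > 38%; employment 41 ≥ 6 mo → does not qualify.
Product B: score 657 ≥ 640; DTI 39.2% ≤ 40%; employment 41 ≥ 18 mo → qualifies.

Product B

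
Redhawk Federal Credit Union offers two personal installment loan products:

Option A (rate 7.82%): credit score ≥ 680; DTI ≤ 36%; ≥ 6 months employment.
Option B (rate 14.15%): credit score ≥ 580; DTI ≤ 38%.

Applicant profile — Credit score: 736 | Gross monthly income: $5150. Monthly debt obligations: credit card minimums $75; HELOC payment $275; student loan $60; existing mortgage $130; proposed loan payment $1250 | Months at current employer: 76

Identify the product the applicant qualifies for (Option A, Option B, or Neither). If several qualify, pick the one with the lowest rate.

Total debts = (75 + 275 + 60 + 130 + 1,250) = 1,790; DTI = 1,790/5,150 = 34.8%.
Option A: score 736 ≥ 680; DTI 34.8% ≤ 36%; employment 76 ≥ 6 mo → qualifies.
Option B: score 736 ≥ 580; DTI 34.8% ≤ 38% → qualifies.
Qualifying: Option A, Option B. Lowest rate is 7.82% → Option A.

Option A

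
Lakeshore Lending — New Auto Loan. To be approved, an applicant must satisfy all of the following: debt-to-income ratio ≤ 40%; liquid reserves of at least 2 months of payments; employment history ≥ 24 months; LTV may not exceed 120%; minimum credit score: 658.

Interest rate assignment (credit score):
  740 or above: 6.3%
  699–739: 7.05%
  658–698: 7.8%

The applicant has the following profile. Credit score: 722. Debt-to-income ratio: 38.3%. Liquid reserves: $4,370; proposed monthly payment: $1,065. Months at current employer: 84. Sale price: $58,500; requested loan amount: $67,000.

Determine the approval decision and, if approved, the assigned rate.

Credit score 722 ≥ 658 (meets minimum)
Liquid reserves cover 4,370/1,065 = 4.1 months — ≥ 2 required
LTV: 67,000 ÷ 58,500 = 114.5%, within 120% cap
Employment 84 ≥ 24 months
DTI 38.3% is within the 40% limit
All requirements met. Score 722 falls in the 699–739 tier → 7.05%.

Approved at 7.05%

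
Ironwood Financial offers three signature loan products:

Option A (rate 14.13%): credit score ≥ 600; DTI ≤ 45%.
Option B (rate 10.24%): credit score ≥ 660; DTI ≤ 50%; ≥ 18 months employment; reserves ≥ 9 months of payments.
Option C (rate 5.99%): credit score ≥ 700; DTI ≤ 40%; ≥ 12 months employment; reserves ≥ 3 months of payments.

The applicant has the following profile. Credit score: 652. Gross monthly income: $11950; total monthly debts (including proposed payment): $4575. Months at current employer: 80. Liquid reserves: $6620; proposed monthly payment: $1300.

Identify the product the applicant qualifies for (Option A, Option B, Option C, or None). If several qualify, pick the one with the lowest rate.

Option A

DTI = 4,575/11,950 = 38.3%.
Reserves = 6,620/1,300 = 5.1 months.
Option A: score 652 ≥ 600; DTI 38.3% ≤ 45% → qualifies.
Option B: score 652 < 660; DTI 38.3% ≤ 50%; employment 80 ≥ 18 mo; reserves 5.1 < 9 mo → does not qualify.
Option C: score 652 < 700; DTI 38.3% ≤ 40%; employment 80 ≥ 12 mo; reserves 5.1 ≥ 3 mo → does not qualify.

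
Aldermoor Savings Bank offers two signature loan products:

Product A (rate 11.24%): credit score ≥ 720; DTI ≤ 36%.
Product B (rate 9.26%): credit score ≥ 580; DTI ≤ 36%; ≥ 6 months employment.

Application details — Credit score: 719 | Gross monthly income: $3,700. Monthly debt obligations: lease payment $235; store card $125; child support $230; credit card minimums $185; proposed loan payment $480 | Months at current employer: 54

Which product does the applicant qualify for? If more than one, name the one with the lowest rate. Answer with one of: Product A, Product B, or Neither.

Product B

Total debts = (235 + 125 + 230 + 185 + 480) = 1,255; DTI = 1,255/3,700 = 33.9%.
Product A: score 719 < 720; DTI 33.9% ≤ 36% → does not qualify.
Product B: score 719 ≥ 580; DTI 33.9% ≤ 36%; employment 54 ≥ 6 mo → qualifies.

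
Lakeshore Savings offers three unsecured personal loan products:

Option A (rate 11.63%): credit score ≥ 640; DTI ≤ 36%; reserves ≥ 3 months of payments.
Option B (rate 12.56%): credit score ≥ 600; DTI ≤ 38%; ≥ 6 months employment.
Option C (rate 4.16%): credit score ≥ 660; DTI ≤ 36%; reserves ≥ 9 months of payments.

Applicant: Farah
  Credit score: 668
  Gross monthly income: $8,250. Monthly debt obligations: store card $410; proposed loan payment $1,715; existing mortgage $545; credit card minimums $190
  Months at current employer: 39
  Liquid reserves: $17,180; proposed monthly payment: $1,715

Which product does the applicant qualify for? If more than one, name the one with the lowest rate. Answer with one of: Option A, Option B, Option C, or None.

Option C

Total debts = (410 + 1,715 + 545 + 190) = 2,860; DTI = 2,860/8,250 = 34.7%.
Reserves = 17,180/1,715 = 10.0 months.
Option A: score 668 ≥ 640; DTI 34.7% ≤ 36%; reserves 10.0 ≥ 3 mo → qualifies.
Option B: score 668 ≥ 600; DTI 34.7% ≤ 38%; employment 39 ≥ 6 mo → qualifies.
Option C: score 668 ≥ 660; DTI 34.7% ≤ 36%; reserves 10.0 ≥ 9 mo → qualifies.
Qualifying: Option A, Option B, Option C. Lowest rate is 4.16% → Option C.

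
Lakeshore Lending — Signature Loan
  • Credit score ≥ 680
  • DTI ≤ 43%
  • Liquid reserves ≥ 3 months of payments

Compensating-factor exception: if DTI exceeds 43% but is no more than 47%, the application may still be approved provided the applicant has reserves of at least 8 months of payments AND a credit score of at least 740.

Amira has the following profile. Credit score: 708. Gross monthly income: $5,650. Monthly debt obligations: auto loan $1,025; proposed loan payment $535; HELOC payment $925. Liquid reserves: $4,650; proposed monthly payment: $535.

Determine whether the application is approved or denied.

Denied

Credit score 708 ≥ 680 (meets base)
Total debts = (1,025 + 535 + 925) = 2,485. DTI: 2,485 ÷ 5,650 = 44%, over the 43% base limit.
Reserves: 4,650 ÷ 535 = 8.7 months (meets 3-month minimum)
DTI 44% is within the 43%–47% exception band; checking compensating factors.
Override check — reserves: 8.7 mo (ok); score: 708 (below 740).
Compensating-factor requirement not fully met.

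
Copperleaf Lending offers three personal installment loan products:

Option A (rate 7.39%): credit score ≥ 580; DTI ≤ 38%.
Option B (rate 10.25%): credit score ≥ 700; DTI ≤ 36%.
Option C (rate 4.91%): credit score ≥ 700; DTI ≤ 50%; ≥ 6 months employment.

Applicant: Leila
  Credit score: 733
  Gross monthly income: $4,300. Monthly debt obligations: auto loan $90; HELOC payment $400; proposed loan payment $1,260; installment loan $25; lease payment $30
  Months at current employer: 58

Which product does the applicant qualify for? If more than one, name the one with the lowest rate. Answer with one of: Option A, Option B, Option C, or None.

Total debts = (90 + 400 + 1,260 + 25 + 30) = 1,805; DTI = 1,805/4,300 = 42%.
Option A: score 733 ≥ 580; DTI 42% > 38% → does not qualify.
Option B: score 733 ≥ 700; DTI 42% > 36% → does not qualify.
Option C: score 733 ≥ 700; DTI 42% ≤ 50%; employment 58 ≥ 6 mo → qualifies.

Option C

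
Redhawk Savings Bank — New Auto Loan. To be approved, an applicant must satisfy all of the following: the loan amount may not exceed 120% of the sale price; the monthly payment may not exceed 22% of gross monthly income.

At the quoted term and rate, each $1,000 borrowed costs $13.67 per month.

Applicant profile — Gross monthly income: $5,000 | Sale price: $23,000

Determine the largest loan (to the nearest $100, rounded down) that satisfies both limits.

$27,600

Payment cap: 22% × $5,000 = $1,100/month.
At $13.67 per $1,000, that supports 1,100/13.67 × 1,000 ≈ $80,468 → $80,400.
LTV cap: 120% × $23,000 = $27,600 → $27,600.
Binding constraint: loan-to-value.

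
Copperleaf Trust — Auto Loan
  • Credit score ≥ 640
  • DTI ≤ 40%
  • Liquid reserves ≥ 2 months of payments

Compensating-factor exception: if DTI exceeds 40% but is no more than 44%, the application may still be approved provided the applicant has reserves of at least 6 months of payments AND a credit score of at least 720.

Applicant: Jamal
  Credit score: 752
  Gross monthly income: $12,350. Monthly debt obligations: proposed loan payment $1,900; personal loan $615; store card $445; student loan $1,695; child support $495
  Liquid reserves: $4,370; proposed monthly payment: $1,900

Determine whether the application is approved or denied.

Denied

Credit score 752 ≥ 640 (meets base)
Total debts = (1,900 + 615 + 445 + 1,695 + 495) = 5,150. DTI: 5,150 ÷ 12,350 = 41.7%, over the 40% base limit.
Liquid reserves cover 4,370/1,900 = 2.3 months — ≥ 2 required
DTI 41.7% is within the 40%–44% exception band; checking compensating factors.
Override check — reserves: 2.3 mo (short of 6); score: 752 (ok).
Compensating-factor requirement not fully met.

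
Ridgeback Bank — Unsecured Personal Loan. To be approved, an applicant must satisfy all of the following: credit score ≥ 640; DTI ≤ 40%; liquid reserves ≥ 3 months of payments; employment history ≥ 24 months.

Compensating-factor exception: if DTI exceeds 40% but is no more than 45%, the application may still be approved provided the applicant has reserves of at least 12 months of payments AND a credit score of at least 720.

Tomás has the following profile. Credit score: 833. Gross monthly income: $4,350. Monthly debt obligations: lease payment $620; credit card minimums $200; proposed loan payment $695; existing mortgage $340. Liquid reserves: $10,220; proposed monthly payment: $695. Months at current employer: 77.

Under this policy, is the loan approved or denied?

Credit score 833 ≥ 640 (meets base)
Total debts = (620 + 200 + 695 + 340) = 1,855. DTI = 1,855/4,350 = 42.6% > 40% — standard DTI limit exceeded.
Reserves: 10,220 ÷ 695 = 14.7 months (meets 3-month minimum)
Employment 77 ≥ 24 months
DTI 42.6% is within the 40%–45% exception band; checking compensating factors.
Override check — reserves: 14.7 mo (ok); score: 833 (ok).
Both compensating conditions met → exception applies.

Approved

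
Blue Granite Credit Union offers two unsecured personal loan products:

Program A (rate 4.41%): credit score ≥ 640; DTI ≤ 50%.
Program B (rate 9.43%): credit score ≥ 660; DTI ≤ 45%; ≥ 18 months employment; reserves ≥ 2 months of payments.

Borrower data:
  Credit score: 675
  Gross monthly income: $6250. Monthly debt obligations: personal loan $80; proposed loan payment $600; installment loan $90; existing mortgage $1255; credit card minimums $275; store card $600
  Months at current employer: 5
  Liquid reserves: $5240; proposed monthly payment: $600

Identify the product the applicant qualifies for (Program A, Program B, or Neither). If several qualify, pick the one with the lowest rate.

Program A

Total debts = (80 + 600 + 90 + 1,255 + 275 + 600) = 2,900; DTI = 2,900/6,250 = 46.4%.
Reserves = 5,240/600 = 8.7 months.
Program A: score 675 ≥ 640; DTI 46.4% ≤ 50% → qualifies.
Program B: score 675 ≥ 660; DTI 46.4% > 45%; employment 5 < 18 mo; reserves 8.7 ≥ 2 mo → does not qualify.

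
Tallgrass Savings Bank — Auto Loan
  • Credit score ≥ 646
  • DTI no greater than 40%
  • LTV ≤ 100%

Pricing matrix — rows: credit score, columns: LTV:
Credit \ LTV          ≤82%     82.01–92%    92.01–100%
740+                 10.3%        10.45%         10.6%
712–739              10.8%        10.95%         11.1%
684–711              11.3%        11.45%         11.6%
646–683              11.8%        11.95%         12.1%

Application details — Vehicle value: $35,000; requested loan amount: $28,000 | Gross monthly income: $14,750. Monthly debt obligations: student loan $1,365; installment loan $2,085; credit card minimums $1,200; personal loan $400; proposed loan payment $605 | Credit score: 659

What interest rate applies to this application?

Credit score 659 ≥ 646; Total monthly debts = (1,365 + 2,085 + 1,200 + 400 + 605) = 5,655. DTI = 5,655/14,750 = 38.3% ≤ 40%
LTV: 28,000 ÷ 35,000 = 80%, within 100% cap
Score 659 is in the 646–683 band; LTV 80% is in the ≤82% band → 11.8%.

11.8%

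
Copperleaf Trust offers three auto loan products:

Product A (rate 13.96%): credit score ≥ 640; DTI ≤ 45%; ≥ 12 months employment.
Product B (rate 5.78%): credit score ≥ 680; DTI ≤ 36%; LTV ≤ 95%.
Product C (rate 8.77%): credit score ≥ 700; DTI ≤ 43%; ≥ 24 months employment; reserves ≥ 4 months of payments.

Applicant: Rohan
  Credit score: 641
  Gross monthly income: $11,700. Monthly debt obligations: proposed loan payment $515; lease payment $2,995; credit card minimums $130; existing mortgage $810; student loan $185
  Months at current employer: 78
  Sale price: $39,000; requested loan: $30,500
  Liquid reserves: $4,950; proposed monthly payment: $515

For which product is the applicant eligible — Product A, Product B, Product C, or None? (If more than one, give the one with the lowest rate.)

Product A

Total debts = (515 + 2,995 + 130 + 810 + 185) = 4,635; DTI = 4,635/11,700 = 39.6%.
LTV = 30,500/39,000 = 78.2%.
Reserves = 4,950/515 = 9.6 months.
Product A: score 641 ≥ 640; DTI 39.6% ≤ 45%; employment 78 ≥ 12 mo → qualifies.
Product B: score 641 < 680; DTI 39.6% > 36%; LTV 78.2% ≤ 95% → does not qualify.
Product C: score 641 < 700; DTI 39.6% ≤ 43%; employment 78 ≥ 24 mo; reserves 9.6 ≥ 4 mo → does not qualify.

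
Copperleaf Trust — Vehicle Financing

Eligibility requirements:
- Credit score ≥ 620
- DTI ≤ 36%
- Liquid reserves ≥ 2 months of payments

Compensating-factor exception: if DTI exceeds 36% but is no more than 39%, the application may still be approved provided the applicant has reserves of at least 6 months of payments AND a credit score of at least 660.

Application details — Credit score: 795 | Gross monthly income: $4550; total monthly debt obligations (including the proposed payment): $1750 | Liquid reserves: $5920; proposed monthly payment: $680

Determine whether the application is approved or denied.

Credit score 795 ≥ 620 (meets base)
DTI = 1,750/4,550 = 38.5% > 36% — standard DTI limit exceeded.
Reserves: 5,920 ÷ 680 = 8.7 months (meets 2-month minimum)
DTI 38.5% is within the 36%–39% exception band; checking compensating factors.
Reserves 8.7 ≥ 6 months; credit score 795 ≥ 660.
Both override conditions satisfied; DTI exception granted.

Approved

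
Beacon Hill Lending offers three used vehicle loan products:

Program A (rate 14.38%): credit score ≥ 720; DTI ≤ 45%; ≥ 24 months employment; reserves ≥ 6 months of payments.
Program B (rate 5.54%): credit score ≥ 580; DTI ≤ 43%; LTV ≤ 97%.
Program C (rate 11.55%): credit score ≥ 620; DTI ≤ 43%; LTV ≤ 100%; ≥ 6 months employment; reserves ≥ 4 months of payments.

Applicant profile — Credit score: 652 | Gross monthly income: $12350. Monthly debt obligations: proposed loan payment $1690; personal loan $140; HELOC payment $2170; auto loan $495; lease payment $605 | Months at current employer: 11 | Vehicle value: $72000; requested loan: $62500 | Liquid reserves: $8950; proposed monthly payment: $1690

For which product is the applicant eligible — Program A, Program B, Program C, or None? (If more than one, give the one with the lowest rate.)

Total debts = (1,690 + 140 + 2,170 + 495 + 605) = 5,100; DTI = 5,100/12,350 = 41.3%.
LTV = 62,500/72,000 = 86.8%.
Reserves = 8,950/1,690 = 5.3 months.
Program A: score 652 < 720; DTI 41.3% ≤ 45%; employment 11 < 24 mo; reserves 5.3 < 6 mo → does not qualify.
Program B: score 652 ≥ 580; DTI 41.3% ≤ 43%; LTV 86.8% ≤ 97% → qualifies.
Program C: score 652 ≥ 620; DTI 41.3% ≤ 43%; LTV 86.8% ≤ 100%; employment 11 ≥ 6 mo; reserves 5.3 ≥ 4 mo → qualifies.
Qualifying: Program B, Program C. Lowest rate is 5.54% → Program B.

Program B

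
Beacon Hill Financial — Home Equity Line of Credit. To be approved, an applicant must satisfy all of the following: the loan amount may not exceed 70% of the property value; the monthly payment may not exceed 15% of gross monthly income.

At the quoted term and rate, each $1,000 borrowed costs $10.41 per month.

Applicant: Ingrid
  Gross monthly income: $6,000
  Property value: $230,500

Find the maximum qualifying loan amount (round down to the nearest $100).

$86,400

Payment cap: 15% × $6,000 = $900/month.
At $10.41 per $1,000, that supports 900/10.41 × 1,000 ≈ $86,455 → $86,400.
LTV cap: 70% × $230,500 = $161,350 → $161,300.
Binding constraint: payment-to-income.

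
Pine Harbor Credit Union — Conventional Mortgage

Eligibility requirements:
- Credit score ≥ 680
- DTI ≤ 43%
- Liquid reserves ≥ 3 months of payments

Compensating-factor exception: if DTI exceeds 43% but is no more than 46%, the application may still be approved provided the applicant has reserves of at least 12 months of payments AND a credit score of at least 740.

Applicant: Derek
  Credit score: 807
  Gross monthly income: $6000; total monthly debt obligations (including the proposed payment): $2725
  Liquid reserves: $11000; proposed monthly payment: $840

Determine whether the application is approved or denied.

Credit score 807 ≥ 680 (meets base)
DTI = 2,725/6,000 = 45.4% > 43% — standard DTI limit exceeded.
Liquid reserves cover 11,000/840 = 13.1 months — ≥ 3 required
DTI 45.4% is within the 43%–46% exception band; checking compensating factors.
Reserves 13.1 ≥ 12 months; credit score 807 ≥ 740.
Both override conditions satisfied; DTI exception granted.

Approved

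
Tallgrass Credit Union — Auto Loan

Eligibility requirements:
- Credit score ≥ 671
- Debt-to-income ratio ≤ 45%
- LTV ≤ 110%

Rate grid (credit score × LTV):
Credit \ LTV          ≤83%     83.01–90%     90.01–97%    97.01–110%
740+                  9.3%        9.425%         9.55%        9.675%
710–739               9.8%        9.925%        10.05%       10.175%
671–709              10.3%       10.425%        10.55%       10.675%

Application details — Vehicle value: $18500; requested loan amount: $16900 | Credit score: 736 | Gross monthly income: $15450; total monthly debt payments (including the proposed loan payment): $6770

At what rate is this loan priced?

Credit score 736 ≥ 671; DTI: 6,770 ÷ 15,450 = 43.8%, within the 45% cap
LTV: 16,900 ÷ 18,500 = 91.4%, within 110% cap
Row: 736 falls in 710–739. Column: 91.4% falls in 90.01–97%. Rate = 10.05%.

10.05%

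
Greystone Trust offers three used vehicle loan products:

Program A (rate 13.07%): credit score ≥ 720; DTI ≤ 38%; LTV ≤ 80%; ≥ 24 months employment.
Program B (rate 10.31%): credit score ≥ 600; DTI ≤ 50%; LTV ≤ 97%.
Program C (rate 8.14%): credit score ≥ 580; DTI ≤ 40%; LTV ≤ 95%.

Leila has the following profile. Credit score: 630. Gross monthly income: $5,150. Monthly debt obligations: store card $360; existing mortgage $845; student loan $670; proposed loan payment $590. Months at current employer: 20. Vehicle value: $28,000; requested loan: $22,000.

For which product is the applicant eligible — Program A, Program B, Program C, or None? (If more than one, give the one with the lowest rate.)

Total debts = (360 + 845 + 670 + 590) = 2,465; DTI = 2,465/5,150 = 47.9%.
LTV = 22,000/28,000 = 78.6%.
Program A: score 630 < 720; DTI 47.9% > 38%; LTV 78.6% ≤ 80%; employment 20 < 24 mo → does not qualify.
Program B: score 630 ≥ 600; DTI 47.9% ≤ 50%; LTV 78.6% ≤ 97% → qualifies.
Program C: score 630 ≥ 580; DTI 47.9% > 40%; LTV 78.6% ≤ 95% → does not qualify.

Program B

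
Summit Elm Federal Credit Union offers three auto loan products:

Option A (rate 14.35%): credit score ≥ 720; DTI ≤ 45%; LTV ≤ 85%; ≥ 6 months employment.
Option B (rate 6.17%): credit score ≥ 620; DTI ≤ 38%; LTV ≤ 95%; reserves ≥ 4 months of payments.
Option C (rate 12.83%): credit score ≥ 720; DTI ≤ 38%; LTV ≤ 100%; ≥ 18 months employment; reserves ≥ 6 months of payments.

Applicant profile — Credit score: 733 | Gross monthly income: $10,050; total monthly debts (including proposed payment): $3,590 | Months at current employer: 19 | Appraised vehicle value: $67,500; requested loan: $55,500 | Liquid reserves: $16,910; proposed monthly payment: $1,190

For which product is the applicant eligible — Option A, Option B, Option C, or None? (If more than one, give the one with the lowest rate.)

DTI = 3,590/10,050 = 35.7%.
LTV = 55,500/67,500 = 82.2%.
Reserves = 16,910/1,190 = 14.2 months.
Option A: score 733 ≥ 720; DTI 35.7% ≤ 45%; LTV 82.2% ≤ 85%; employment 19 ≥ 6 mo → qualifies.
Option B: score 733 ≥ 620; DTI 35.7% ≤ 38%; LTV 82.2% ≤ 95%; reserves 14.2 ≥ 4 mo → qualifies.
Option C: score 733 ≥ 720; DTI 35.7% ≤ 38%; LTV 82.2% ≤ 100%; employment 19 ≥ 18 mo; reserves 14.2 ≥ 6 mo → qualifies.
Qualifying: Option A, Option B, Option C. Lowest rate is 6.17% → Option B.

Option B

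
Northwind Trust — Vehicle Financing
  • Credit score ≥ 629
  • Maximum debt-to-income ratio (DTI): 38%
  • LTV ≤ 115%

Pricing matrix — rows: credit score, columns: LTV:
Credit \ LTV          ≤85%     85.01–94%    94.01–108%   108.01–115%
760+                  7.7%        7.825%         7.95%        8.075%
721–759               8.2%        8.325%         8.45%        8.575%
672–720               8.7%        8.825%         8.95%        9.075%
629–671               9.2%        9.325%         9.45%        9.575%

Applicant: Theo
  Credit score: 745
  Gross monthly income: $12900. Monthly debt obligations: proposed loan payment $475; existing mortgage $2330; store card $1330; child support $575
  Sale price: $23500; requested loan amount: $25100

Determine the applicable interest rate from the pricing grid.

Credit score 745 ≥ 629; Total monthly debts = (475 + 2,330 + 1,330 + 575) = 4,710. Debt-to-income = 4,710/12,900 = 36.5% — meets 38% limit
LTV: 25,100 ÷ 23,500 = 106.8%, within 115% cap
Row: 745 falls in 721–759. Column: 106.8% falls in 94.01–108%. Rate = 8.45%.

8.45%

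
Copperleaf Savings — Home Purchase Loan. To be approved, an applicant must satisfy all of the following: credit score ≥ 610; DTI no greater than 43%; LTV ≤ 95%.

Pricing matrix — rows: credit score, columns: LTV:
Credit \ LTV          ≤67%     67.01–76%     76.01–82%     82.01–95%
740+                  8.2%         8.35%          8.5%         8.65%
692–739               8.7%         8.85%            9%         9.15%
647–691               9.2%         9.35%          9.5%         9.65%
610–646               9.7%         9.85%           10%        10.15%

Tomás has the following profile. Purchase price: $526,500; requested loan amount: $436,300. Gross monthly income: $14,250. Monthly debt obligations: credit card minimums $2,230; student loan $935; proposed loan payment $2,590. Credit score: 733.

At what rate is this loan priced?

9.15%

Credit score 733 ≥ 610; Total monthly debts = (2,230 + 935 + 2,590) = 5,755. Debt-to-income = 5,755/14,250 = 40.4% — meets 43% limit
Loan-to-value = 436,300/526,500 = 82.9% — pass (95% max)
Row: 733 falls in 692–739. Column: 82.9% falls in 82.01–95%. Rate = 9.15%.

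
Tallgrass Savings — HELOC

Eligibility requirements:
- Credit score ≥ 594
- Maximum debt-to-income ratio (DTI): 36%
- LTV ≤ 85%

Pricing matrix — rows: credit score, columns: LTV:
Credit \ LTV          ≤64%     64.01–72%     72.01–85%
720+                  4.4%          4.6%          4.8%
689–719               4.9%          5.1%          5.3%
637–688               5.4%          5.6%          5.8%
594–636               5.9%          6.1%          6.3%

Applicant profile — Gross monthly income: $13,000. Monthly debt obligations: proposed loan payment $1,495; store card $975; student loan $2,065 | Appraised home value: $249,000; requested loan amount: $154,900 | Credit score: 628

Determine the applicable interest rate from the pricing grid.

Credit score 628 ≥ 594; Total monthly debts = (1,495 + 975 + 2,065) = 4,535. DTI = 4,535/13,000 = 34.9% ≤ 36%
Loan-to-value = 154,900/249,000 = 62.2% — pass (85% max)
Credit 628 → row 594–636; LTV 62.2% → column ≤64%. Grid cell → 5.9%.

5.9%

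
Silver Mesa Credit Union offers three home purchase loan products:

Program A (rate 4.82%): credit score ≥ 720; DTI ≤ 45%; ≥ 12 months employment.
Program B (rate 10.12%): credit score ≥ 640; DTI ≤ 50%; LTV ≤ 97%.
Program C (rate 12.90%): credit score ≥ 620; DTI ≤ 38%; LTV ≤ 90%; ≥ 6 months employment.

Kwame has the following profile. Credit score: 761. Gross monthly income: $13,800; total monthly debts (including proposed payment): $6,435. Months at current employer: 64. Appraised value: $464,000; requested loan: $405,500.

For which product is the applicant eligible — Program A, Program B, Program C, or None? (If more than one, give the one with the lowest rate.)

Program B

DTI = 6,435/13,800 = 46.6%.
LTV = 405,500/464,000 = 87.4%.
Program A: score 761 ≥ 720; DTI 46.6% > 45%; employment 64 ≥ 12 mo → does not qualify.
Program B: score 761 ≥ 640; DTI 46.6% ≤ 50%; LTV 87.4% ≤ 97% → qualifies.
Program C: score 761 ≥ 620; DTI 46.6% > 38%; LTV 87.4% ≤ 90%; employment 64 ≥ 6 mo → does not qualify.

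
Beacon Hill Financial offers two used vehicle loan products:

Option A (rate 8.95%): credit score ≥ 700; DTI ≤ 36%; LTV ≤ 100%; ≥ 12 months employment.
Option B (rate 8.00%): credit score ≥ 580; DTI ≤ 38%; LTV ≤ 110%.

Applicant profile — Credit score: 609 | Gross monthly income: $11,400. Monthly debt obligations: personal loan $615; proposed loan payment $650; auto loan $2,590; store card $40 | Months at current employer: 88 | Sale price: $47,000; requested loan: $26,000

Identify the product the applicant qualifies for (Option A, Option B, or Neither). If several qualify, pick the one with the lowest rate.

Total debts = (615 + 650 + 2,590 + 40) = 3,895; DTI = 3,895/11,400 = 34.2%.
LTV = 26,000/47,000 = 55.3%.
Option A: score 609 < 700; DTI 34.2% ≤ 36%; LTV 55.3% ≤ 100%; employment 88 ≥ 12 mo → does not qualify.
Option B: score 609 ≥ 580; DTI 34.2% ≤ 38%; LTV 55.3% ≤ 110% → qualifies.

Option B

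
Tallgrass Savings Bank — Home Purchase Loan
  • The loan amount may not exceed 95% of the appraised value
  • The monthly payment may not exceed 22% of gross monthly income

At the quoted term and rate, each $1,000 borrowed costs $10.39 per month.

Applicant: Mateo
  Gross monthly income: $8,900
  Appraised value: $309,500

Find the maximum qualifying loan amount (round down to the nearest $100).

Payment cap: 22% × $8,900 = $1,958/month.
At $10.39 per $1,000, that supports 1,958/10.39 × 1,000 ≈ $188,450 → $188,400.
LTV cap: 95% × $309,500 = $294,025 → $294,000.
Binding constraint: payment-to-income.

$188,400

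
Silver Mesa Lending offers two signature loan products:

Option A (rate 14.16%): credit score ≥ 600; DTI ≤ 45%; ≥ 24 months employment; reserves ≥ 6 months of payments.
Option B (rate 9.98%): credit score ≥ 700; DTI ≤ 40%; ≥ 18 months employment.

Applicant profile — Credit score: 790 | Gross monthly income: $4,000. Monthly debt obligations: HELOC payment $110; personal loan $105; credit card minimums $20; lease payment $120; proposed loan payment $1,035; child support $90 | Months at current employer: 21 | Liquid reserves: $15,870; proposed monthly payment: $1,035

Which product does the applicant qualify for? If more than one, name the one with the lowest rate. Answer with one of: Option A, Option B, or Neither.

Total debts = (110 + 105 + 20 + 120 + 1,035 + 90) = 1,480; DTI = 1,480/4,000 = 37%.
Reserves = 15,870/1,035 = 15.3 months.
Option A: score 790 ≥ 600; DTI 37% ≤ 45%; employment 21 < 24 mo; reserves 15.3 ≥ 6 mo → does not qualify.
Option B: score 790 ≥ 700; DTI 37% ≤ 40%; employment 21 ≥ 18 mo → qualifies.

Option B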